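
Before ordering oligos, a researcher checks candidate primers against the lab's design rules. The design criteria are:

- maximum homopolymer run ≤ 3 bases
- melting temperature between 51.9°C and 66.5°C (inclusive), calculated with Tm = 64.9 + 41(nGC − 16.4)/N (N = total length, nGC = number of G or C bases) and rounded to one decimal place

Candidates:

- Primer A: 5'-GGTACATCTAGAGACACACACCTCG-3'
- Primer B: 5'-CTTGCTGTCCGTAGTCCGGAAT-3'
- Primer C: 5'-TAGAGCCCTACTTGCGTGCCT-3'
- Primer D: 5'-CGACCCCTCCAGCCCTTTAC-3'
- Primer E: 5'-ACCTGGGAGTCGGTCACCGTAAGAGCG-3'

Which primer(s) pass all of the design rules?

Primer A (25 nt, A=8 T=4 G=5 C=8): longest run = 2 ✓; Tm = 64.9 + 41·(13 − 16.4)/25 = 59.3°C ✓ — passes.
Primer B (22 nt, A=3 T=7 G=6 C=6): longest run = 2 ✓; Tm = 64.9 + 41·(12 − 16.4)/22 = 56.7°C ✓ — passes.
Primer C (21 nt, A=3 T=6 G=5 C=7): longest run = 3 ✓; Tm = 64.9 + 41·(12 − 16.4)/21 = 56.3°C ✓ — passes.
Primer D (20 nt, A=3 T=4 G=2 C=11): longest run = 4, exceeds 3 ✗; Tm = 64.9 + 41·(13 − 16.4)/20 = 57.9°C ✓ — fails.
Primer E (27 nt, A=6 T=4 G=10 C=7): longest run = 3 ✓; Tm = 64.9 + 41·(17 − 16.4)/27 = 65.8°C ✓ — passes.

Primer A, Primer B, Primer C and Primer E.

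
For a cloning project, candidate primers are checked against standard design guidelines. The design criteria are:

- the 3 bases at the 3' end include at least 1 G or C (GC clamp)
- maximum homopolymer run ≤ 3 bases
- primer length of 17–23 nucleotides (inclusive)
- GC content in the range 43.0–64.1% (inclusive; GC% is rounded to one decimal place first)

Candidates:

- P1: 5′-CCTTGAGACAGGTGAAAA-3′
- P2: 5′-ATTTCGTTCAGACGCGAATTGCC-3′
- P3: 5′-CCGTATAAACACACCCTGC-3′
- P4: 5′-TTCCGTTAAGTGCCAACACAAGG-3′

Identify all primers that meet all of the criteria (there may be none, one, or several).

P1 (18 nt, A=7 T=3 G=5 C=3): 3' end AAA has 0 G/C, need ≥1 ✗; longest run = 4, exceeds 3 ✗; length 18 ✓; GC 8/18 = 44.4% ✓ — fails.
P2 (23 nt, A=5 T=7 G=5 C=6): 3' end GCC has 3 G/C ✓; longest run = 3 ✓; length 23 ✓; GC 11/23 = 47.8% ✓ — passes.
P3 (19 nt, A=6 T=3 G=2 C=8): 3' end TGC has 2 G/C ✓; longest run = 3 ✓; length 19 ✓; GC 10/19 = 52.6% ✓ — passes.
P4 (23 nt, A=7 T=5 G=5 C=6): 3' end AGG has 2 G/C ✓; longest run = 2 ✓; length 23 ✓; GC 11/23 = 47.8% ✓ — passes.

P2, P3 and P4.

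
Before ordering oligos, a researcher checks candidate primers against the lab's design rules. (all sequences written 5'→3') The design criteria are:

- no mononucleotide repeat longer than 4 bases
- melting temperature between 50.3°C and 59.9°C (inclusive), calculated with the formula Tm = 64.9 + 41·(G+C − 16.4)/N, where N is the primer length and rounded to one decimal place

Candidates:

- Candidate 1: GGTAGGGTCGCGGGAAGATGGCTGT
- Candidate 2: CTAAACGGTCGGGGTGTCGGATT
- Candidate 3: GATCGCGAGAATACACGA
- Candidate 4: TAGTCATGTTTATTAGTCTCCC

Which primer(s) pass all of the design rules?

Candidate 1 (25 nt, A=4 T=5 G=13 C=3): longest run = 3 ✓; Tm = 64.9 + 41·(16 − 16.4)/25 = 64.2°C, outside 50.3–59.9°C ✗ — fails.
Candidate 2 (23 nt, A=4 T=6 G=9 C=4): longest run = 4 ✓; Tm = 64.9 + 41·(13 − 16.4)/23 = 58.8°C ✓ — passes.
Candidate 3 (18 nt, A=7 T=2 G=5 C=4): longest run = 2 ✓; Tm = 64.9 + 41·(9 − 16.4)/18 = 48.0°C, outside 50.3–59.9°C ✗ — fails.
Candidate 4 (22 nt, A=4 T=10 G=3 C=5): longest run = 3 ✓; Tm = 64.9 + 41·(8 − 16.4)/22 = 49.2°C, outside 50.3–59.9°C ✗ — fails.

Candidate 2 only.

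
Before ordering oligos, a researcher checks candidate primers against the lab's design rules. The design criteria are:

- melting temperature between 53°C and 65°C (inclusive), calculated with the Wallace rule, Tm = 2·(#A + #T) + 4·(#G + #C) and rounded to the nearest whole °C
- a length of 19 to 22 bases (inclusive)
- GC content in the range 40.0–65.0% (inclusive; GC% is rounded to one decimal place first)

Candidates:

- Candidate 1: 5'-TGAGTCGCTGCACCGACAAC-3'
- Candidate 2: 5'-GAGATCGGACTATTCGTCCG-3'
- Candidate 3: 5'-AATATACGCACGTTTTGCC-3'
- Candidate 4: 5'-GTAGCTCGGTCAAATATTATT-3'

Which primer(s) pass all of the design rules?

Candidate 1 (20 nt, A=5 T=3 G=5 C=7): Tm = 2·8 + 4·12 = 64°C ✓; length 20 ✓; GC 12/20 = 60.0% ✓ — passes.
Candidate 2 (20 nt, A=4 T=5 G=6 C=5): Tm = 2·9 + 4·11 = 62°C ✓; length 20 ✓; GC 11/20 = 55.0% ✓ — passes.
Candidate 3 (19 nt, A=5 T=6 G=3 C=5): Tm = 2·11 + 4·8 = 54°C ✓; length 19 ✓; GC 8/19 = 42.1% ✓ — passes.
Candidate 4 (21 nt, A=6 T=8 G=4 C=3): Tm = 2·14 + 4·7 = 56°C ✓; length 21 ✓; GC 7/21 = 33.3%, outside 40.0–65.0% ✗ — fails.

Candidate 1, Candidate 2 and Candidate 3.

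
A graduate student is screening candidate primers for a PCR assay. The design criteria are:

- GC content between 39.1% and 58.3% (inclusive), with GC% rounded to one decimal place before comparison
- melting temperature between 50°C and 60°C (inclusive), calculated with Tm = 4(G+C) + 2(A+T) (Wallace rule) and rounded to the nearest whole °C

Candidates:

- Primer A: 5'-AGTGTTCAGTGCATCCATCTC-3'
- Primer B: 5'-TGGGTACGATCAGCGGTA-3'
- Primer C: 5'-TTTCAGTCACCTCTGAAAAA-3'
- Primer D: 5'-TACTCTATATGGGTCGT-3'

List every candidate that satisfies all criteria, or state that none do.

Primer B only.

Primer A (21 nt, A=4 T=7 G=4 C=6): GC 10/21 = 47.6% ✓; Tm = 2·11 + 4·10 = 62°C, outside 50–60°C ✗ — fails.
Primer B (18 nt, A=4 T=4 G=7 C=3): GC 10/18 = 55.6% ✓; Tm = 2·8 + 4·10 = 56°C ✓ — passes.
Primer C (20 nt, A=7 T=6 G=2 C=5): GC 7/20 = 35.0%, outside 39.1–58.3% ✗; Tm = 2·13 + 4·7 = 54°C ✓ — fails.
Primer D (17 nt, A=3 T=7 G=4 C=3): GC 7/17 = 41.2% ✓; Tm = 2·10 + 4·7 = 48°C, outside 50–60°C ✗ — fails.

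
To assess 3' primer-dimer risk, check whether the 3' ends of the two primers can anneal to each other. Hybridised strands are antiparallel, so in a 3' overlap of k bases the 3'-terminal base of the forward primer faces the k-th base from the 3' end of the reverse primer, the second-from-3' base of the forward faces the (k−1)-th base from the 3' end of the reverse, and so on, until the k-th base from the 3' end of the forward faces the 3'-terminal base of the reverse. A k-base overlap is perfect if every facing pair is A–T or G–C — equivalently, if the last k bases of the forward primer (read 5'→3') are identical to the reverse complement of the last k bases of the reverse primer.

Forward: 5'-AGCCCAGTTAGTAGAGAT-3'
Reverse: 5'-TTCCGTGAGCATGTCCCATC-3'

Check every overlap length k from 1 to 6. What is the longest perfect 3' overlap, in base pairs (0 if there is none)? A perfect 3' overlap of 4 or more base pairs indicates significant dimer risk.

Last 6 bases (5'→3') — forward …AGAGAT, reverse …CCCATC.
Reverse complement of the reverse primer's last 6 bases: GATGGG; its first k bases are the reverse complement of the reverse primer's last k bases, so a perfect k-base overlap needs the forward primer's last k bases to equal them.
Comparing (forward last k vs required): k=1: T vs G ✗; k=2: AT vs GA ✗; k=3: GAT vs GAT ✓; k=4: AGAT vs GATG ✗; k=5: GAGAT vs GATGG ✗; k=6: AGAGAT vs GATGGG ✗.
Only k = 3 is perfect, so the longest perfect 3' overlap is 3.

Longest perfect overlap: 3 complementary base pairs; below the dimer-risk threshold (threshold 4).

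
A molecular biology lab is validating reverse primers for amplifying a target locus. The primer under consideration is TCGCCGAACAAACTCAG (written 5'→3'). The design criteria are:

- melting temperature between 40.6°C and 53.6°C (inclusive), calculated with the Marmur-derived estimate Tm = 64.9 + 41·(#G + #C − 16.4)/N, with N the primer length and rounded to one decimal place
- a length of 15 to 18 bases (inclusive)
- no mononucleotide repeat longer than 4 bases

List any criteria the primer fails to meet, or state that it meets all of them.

Base counts: A=6, T=2, G=3, C=6 (length 17).
Tm: Tm = 64.9 + 41·(9 − 16.4)/17 = 47.1°C ✓
length: length 17 ✓
homopolymer run: longest run = 3 ✓

Meets all criteria.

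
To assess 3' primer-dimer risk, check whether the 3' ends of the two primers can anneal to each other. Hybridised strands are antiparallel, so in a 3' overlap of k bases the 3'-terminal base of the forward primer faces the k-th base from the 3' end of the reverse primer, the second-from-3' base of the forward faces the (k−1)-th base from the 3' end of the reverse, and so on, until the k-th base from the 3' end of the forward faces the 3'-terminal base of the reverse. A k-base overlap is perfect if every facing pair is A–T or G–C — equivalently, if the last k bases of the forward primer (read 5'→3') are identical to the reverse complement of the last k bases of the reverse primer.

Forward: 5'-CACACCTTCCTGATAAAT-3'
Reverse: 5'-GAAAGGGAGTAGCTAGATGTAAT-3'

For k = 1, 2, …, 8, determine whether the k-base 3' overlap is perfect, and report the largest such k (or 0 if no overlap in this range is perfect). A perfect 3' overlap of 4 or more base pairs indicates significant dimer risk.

Longest perfect overlap: 2 complementary base pairs; below the dimer-risk threshold (threshold 4).

Last 8 bases (5'→3') — forward …TGATAAAT, reverse …GATGTAAT.
Reverse complement of the reverse primer's last 8 bases: ATTACATC; its first k bases are the reverse complement of the reverse primer's last k bases, so a perfect k-base overlap needs the forward primer's last k bases to equal them.
Comparing (forward last k vs required): k=1: T vs A ✗; k=2: AT vs AT ✓; k=3: AAT vs ATT ✗; k=4: AAAT vs ATTA ✗; k=5: TAAAT vs ATTAC ✗; k=6: ATAAAT vs ATTACA ✗; k=7: GATAAAT vs ATTACAT ✗; k=8: TGATAAAT vs ATTACATC ✗.
Only k = 2 is perfect, so the longest perfect 3' overlap is 2.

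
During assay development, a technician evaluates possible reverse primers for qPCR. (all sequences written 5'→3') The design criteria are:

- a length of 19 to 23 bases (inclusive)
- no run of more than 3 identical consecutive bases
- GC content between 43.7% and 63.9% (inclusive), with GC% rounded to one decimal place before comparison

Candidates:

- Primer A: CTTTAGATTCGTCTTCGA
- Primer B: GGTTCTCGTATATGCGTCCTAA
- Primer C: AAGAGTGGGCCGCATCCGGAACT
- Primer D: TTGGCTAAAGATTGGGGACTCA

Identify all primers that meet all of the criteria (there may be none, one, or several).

Primer B and Primer C.

Primer A (18 nt, A=3 T=8 G=3 C=4): length 18, outside 19–23 ✗; longest run = 3 ✓; GC 7/18 = 38.9%, outside 43.7–63.9% ✗ — fails.
Primer B (22 nt, A=4 T=8 G=5 C=5): length 22 ✓; longest run = 2 ✓; GC 10/22 = 45.5% ✓ — passes.
Primer C (23 nt, A=6 T=3 G=8 C=6): length 23 ✓; longest run = 3 ✓; GC 14/23 = 60.9% ✓ — passes.
Primer D (22 nt, A=6 T=6 G=7 C=3): length 22 ✓; longest run = 4, exceeds 3 ✗; GC 10/22 = 45.5% ✓ — fails.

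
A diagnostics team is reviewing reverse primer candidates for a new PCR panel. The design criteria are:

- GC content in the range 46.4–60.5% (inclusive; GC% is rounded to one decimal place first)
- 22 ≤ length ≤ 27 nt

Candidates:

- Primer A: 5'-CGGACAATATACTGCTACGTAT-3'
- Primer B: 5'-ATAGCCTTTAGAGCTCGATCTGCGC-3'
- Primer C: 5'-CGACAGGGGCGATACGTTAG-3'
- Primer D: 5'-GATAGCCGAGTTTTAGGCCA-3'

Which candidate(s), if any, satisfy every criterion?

Primer B only.

Primer A (22 nt, A=7 T=6 G=4 C=5): GC 9/22 = 40.9%, outside 46.4–60.5% ✗; length 22 ✓ — fails.
Primer B (25 nt, A=5 T=7 G=6 C=7): GC 13/25 = 52.0% ✓; length 25 ✓ — passes.
Primer C (20 nt, A=5 T=3 G=8 C=4): GC 12/20 = 60.0% ✓; length 20, outside 22–27 ✗ — fails.
Primer D (20 nt, A=5 T=5 G=6 C=4): GC 10/20 = 50.0% ✓; length 20, outside 22–27 ✗ — fails.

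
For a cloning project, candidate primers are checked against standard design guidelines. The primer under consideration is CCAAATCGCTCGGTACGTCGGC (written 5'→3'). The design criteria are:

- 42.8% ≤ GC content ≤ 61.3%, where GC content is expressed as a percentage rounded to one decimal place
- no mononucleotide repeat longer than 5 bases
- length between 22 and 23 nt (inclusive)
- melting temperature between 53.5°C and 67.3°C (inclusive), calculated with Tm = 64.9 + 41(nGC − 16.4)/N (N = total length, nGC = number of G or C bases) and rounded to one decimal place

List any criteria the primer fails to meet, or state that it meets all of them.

Base counts: A=4, T=4, G=6, C=8 (length 22).
GC content: GC 14/22 = 63.6%, outside 42.8–61.3% ✗
homopolymer run: longest run = 3 ✓
length: length 22 ✓
Tm: Tm = 64.9 + 41·(14 − 16.4)/22 = 60.4°C ✓

Fails: GC content.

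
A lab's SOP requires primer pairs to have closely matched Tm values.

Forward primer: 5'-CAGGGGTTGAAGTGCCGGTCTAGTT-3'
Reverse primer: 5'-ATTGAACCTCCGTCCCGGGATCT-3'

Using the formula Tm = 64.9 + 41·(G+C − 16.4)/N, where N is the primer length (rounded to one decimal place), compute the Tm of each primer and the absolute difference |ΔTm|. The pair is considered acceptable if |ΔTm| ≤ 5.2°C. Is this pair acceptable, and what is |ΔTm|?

|ΔTm| = 2.2°C; the pair is acceptable.

Forward: G+C = 14, N = 25 → Tm = 64.9 + 41·(14 − 16.4)/25 = 61.0°C.
Reverse: G+C = 13, N = 23 → Tm = 64.9 + 41·(13 − 16.4)/23 = 58.8°C.
|ΔTm| = |61.0 − 58.8| = 2.2°C, ≤ 5.2°C.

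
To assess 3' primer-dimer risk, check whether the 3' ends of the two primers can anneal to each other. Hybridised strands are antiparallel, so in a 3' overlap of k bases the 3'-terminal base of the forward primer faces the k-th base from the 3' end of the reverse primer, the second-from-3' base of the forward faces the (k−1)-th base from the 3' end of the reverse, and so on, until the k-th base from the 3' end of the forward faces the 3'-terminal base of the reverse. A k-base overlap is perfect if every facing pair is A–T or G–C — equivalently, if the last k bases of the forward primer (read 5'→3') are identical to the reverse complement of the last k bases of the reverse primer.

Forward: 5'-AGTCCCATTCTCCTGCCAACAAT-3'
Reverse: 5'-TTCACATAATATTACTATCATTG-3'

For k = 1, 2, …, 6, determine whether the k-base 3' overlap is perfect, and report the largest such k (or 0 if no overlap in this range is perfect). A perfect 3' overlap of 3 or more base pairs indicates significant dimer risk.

Longest perfect overlap: 4 complementary base pairs; significant dimer risk (threshold 3).

Last 6 bases (5'→3') — forward …AACAAT, reverse …TCATTG.
Reverse complement of the reverse primer's last 6 bases: CAATGA; its first k bases are the reverse complement of the reverse primer's last k bases, so a perfect k-base overlap needs the forward primer's last k bases to equal them.
Comparing (forward last k vs required): k=1: T vs C ✗; k=2: AT vs CA ✗; k=3: AAT vs CAA ✗; k=4: CAAT vs CAAT ✓; k=5: ACAAT vs CAATG ✗; k=6: AACAAT vs CAATGA ✗.
Only k = 4 is perfect, so the longest perfect 3' overlap is 4.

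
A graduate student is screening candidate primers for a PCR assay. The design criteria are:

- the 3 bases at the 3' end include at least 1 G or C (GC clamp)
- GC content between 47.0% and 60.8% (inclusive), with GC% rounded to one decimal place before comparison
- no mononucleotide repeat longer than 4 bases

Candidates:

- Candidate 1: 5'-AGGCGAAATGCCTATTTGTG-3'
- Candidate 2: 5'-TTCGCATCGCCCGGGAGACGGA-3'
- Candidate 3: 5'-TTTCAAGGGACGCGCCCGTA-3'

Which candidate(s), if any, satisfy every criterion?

Candidate 3 only.

Candidate 1 (20 nt, A=5 T=6 G=6 C=3): 3' end GTG has 2 G/C ✓; GC 9/20 = 45.0%, outside 47.0–60.8% ✗; longest run = 3 ✓ — fails.
Candidate 2 (22 nt, A=4 T=3 G=8 C=7): 3' end GGA has 2 G/C ✓; GC 15/22 = 68.2%, outside 47.0–60.8% ✗; longest run = 3 ✓ — fails.
Candidate 3 (20 nt, A=4 T=4 G=6 C=6): 3' end GTA has 1 G/C ✓; GC 12/20 = 60.0% ✓; longest run = 3 ✓ — passes.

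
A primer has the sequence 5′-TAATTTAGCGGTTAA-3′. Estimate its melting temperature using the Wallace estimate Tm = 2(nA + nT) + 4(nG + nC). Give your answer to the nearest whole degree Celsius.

38°C

Base counts: A=5, T=6, G=3, C=1 (length 15).
Tm = 2·(5+6) + 4·(3+1) = 2·11 + 4·4 = 22 + 16 = 38°C.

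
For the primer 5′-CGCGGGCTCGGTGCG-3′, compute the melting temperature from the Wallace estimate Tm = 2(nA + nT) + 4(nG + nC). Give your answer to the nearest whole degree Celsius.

Base counts: A=0, T=2, G=8, C=5 (length 15).
Tm = 2·(0+2) + 4·(8+5) = 2·2 + 4·13 = 4 + 52 = 56°C.

56°C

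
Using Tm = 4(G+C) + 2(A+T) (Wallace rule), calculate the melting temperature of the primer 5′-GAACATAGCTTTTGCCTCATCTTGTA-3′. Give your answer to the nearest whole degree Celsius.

72°C

Base counts: A=6, T=10, G=4, C=6 (length 26).
Tm = 2·(6+10) + 4·(4+6) = 2·16 + 4·10 = 32 + 40 = 72°C.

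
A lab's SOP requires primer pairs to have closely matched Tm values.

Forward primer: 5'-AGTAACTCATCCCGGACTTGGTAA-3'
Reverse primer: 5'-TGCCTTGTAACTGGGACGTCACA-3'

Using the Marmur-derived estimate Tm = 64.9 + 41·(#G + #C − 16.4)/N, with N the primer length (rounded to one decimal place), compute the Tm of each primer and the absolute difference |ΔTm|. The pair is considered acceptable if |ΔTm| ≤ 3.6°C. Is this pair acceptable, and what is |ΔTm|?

Forward: G+C = 11, N = 24 → Tm = 64.9 + 41·(11 − 16.4)/24 = 55.7°C.
Reverse: G+C = 12, N = 23 → Tm = 64.9 + 41·(12 − 16.4)/23 = 57.1°C.
|ΔTm| = |55.7 − 57.1| = 1.4°C, ≤ 3.6°C.

|ΔTm| = 1.4°C; the pair is acceptable.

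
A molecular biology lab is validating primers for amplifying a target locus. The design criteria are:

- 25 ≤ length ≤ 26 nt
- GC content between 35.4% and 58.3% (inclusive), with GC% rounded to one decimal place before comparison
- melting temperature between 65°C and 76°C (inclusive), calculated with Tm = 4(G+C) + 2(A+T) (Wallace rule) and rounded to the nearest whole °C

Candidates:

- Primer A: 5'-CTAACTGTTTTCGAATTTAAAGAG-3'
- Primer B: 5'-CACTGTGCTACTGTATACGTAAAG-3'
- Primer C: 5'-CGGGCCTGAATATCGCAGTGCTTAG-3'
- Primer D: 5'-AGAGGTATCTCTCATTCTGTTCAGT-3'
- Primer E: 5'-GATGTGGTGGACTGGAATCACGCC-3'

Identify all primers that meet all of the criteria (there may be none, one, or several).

Primer A (24 nt, A=8 T=9 G=4 C=3): length 24, outside 25–26 ✗; GC 7/24 = 29.2%, outside 35.4–58.3% ✗; Tm = 2·17 + 4·7 = 62°C, outside 65–76°C ✗ — fails.
Primer B (24 nt, A=7 T=7 G=5 C=5): length 24, outside 25–26 ✗; GC 10/24 = 41.7% ✓; Tm = 2·14 + 4·10 = 68°C ✓ — fails.
Primer C (25 nt, A=5 T=6 G=8 C=6): length 25 ✓; GC 14/25 = 56.0% ✓; Tm = 2·11 + 4·14 = 78°C, outside 65–76°C ✗ — fails.
Primer D (25 nt, A=5 T=10 G=5 C=5): length 25 ✓; GC 10/25 = 40.0% ✓; Tm = 2·15 + 4·10 = 70°C ✓ — passes.
Primer E (24 nt, A=5 T=5 G=9 C=5): length 24, outside 25–26 ✗; GC 14/24 = 58.3% ✓; Tm = 2·10 + 4·14 = 76°C ✓ — fails.

Primer D only.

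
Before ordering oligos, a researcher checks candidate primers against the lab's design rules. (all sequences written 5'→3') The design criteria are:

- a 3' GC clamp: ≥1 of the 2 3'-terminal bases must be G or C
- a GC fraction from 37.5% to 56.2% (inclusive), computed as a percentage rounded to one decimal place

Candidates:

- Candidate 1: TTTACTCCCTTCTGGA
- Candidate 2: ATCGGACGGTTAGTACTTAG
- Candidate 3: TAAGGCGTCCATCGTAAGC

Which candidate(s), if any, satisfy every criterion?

Candidate 1, Candidate 2 and Candidate 3.

Candidate 1 (16 nt, A=2 T=7 G=2 C=5): 3' end GA has 1 G/C ✓; GC 7/16 = 43.8% ✓ — passes.
Candidate 2 (20 nt, A=5 T=6 G=6 C=3): 3' end AG has 1 G/C ✓; GC 9/20 = 45.0% ✓ — passes.
Candidate 3 (19 nt, A=5 T=4 G=5 C=5): 3' end GC has 2 G/C ✓; GC 10/19 = 52.6% ✓ — passes.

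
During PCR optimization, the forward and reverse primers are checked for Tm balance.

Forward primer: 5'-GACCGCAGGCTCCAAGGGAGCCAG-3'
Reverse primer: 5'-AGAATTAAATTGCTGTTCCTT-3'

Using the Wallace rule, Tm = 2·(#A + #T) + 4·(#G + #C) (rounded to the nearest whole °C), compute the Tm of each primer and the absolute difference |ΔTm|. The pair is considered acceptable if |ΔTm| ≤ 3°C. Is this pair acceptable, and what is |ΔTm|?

|ΔTm| = 28°C; the pair is not acceptable.

Forward: A=6 T=1 G=9 C=8 → Tm = 2·7 + 4·17 = 82°C.
Reverse: A=6 T=9 G=3 C=3 → Tm = 2·15 + 4·6 = 54°C.
|ΔTm| = |82 − 54| = 28°C, > 3°C.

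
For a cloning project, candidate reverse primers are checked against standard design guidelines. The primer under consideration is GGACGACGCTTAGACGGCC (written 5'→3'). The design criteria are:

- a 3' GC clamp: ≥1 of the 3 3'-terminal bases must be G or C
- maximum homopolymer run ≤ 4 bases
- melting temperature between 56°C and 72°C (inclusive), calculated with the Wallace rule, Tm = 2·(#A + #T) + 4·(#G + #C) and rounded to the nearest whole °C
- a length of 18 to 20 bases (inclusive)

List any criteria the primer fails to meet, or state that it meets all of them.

Meets all criteria.

Base counts: A=4, T=2, G=7, C=6 (length 19).
GC clamp: 3' end GCC has 3 G/C ✓
homopolymer run: longest run = 2 ✓
Tm: Tm = 2·6 + 4·13 = 64°C ✓
length: length 19 ✓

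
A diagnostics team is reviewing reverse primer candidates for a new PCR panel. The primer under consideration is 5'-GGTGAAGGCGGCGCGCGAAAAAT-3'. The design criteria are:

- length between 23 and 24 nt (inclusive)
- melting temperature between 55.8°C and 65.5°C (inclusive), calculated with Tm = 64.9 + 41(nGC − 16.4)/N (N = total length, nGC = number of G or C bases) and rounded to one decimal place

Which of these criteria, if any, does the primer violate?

Base counts: A=7, T=2, G=10, C=4 (length 23).
length: length 23 ✓
Tm: Tm = 64.9 + 41·(14 − 16.4)/23 = 60.6°C ✓

Meets all criteria.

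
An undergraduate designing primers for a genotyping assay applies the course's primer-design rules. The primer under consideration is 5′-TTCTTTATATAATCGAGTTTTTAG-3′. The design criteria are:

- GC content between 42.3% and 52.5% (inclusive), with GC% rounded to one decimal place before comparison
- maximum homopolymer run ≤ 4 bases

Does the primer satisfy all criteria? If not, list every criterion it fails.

Fails: GC content, homopolymer run.

Base counts: A=6, T=13, G=3, C=2 (length 24).
GC content: GC 5/24 = 20.8%, outside 42.3–52.5% ✗
homopolymer run: longest run = 5, exceeds 4 ✗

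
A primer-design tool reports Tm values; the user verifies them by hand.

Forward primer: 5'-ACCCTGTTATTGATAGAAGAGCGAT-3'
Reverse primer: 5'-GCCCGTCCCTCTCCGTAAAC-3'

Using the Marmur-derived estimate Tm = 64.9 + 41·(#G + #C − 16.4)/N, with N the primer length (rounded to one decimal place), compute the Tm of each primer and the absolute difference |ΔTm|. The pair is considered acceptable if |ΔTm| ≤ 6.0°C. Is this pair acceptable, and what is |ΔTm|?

Forward: G+C = 10, N = 25 → Tm = 64.9 + 41·(10 − 16.4)/25 = 54.4°C.
Reverse: G+C = 13, N = 20 → Tm = 64.9 + 41·(13 − 16.4)/20 = 57.9°C.
|ΔTm| = |54.4 − 57.9| = 3.5°C, ≤ 6.0°C.

|ΔTm| = 3.5°C; the pair is acceptable.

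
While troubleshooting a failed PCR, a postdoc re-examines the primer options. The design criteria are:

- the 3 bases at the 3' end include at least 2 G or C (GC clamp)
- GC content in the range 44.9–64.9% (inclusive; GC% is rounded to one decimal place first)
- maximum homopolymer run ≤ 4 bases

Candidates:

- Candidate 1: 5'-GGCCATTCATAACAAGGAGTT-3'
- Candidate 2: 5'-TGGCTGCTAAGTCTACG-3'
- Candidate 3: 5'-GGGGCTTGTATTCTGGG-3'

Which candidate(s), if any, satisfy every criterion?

Candidate 2 and Candidate 3.

Candidate 1 (21 nt, A=7 T=5 G=5 C=4): 3' end GTT has 1 G/C, need ≥2 ✗; GC 9/21 = 42.9%, outside 44.9–64.9% ✗; longest run = 2 ✓ — fails.
Candidate 2 (17 nt, A=3 T=5 G=5 C=4): 3' end ACG has 2 G/C ✓; GC 9/17 = 52.9% ✓; longest run = 2 ✓ — passes.
Candidate 3 (17 nt, A=1 T=6 G=8 C=2): 3' end GGG has 3 G/C ✓; GC 10/17 = 58.8% ✓; longest run = 4 ✓ — passes.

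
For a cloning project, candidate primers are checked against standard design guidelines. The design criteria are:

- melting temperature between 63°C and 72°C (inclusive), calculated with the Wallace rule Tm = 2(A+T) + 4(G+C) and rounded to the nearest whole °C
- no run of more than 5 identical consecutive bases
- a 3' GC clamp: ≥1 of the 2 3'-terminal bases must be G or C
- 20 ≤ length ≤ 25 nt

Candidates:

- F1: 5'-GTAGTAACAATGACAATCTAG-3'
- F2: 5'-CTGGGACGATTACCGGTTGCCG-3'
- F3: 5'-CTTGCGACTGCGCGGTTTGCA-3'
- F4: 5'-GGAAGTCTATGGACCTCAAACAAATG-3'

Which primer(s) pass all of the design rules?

F2 and F3.

F1 (21 nt, A=9 T=5 G=4 C=3): Tm = 2·14 + 4·7 = 56°C, outside 63–72°C ✗; longest run = 2 ✓; 3' end AG has 1 G/C ✓; length 21 ✓ — fails.
F2 (22 nt, A=3 T=5 G=8 C=6): Tm = 2·8 + 4·14 = 72°C ✓; longest run = 3 ✓; 3' end CG has 2 G/C ✓; length 22 ✓ — passes.
F3 (21 nt, A=2 T=6 G=7 C=6): Tm = 2·8 + 4·13 = 68°C ✓; longest run = 3 ✓; 3' end CA has 1 G/C ✓; length 21 ✓ — passes.
F4 (26 nt, A=10 T=5 G=6 C=5): Tm = 2·15 + 4·11 = 74°C, outside 63–72°C ✗; longest run = 3 ✓; 3' end TG has 1 G/C ✓; length 26, outside 20–25 ✗ — fails.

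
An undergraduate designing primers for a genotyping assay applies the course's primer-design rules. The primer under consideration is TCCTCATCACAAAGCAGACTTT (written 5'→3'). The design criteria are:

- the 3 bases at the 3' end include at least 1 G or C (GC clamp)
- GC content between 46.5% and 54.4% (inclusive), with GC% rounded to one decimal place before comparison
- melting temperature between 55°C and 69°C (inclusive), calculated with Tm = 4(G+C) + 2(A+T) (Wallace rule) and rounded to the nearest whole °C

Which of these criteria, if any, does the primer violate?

Base counts: A=7, T=6, G=2, C=7 (length 22).
GC clamp: 3' end TTT has 0 G/C, need ≥1 ✗
GC content: GC 9/22 = 40.9%, outside 46.5–54.4% ✗
Tm: Tm = 2·13 + 4·9 = 62°C ✓

Fails: GC clamp, GC content.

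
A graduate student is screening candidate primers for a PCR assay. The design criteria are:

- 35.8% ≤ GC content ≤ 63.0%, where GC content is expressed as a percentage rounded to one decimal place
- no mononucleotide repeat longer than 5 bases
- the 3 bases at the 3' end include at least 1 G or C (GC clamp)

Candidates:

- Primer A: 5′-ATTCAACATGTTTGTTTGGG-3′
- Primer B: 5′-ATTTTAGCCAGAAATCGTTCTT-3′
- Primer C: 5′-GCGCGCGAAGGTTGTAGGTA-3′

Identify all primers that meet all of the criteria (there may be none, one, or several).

Primer A (20 nt, A=4 T=9 G=5 C=2): GC 7/20 = 35.0%, outside 35.8–63.0% ✗; longest run = 3 ✓; 3' end GGG has 3 G/C ✓ — fails.
Primer B (22 nt, A=6 T=9 G=3 C=4): GC 7/22 = 31.8%, outside 35.8–63.0% ✗; longest run = 4 ✓; 3' end CTT has 1 G/C ✓ — fails.
Primer C (20 nt, A=4 T=4 G=9 C=3): GC 12/20 = 60.0% ✓; longest run = 2 ✓; 3' end GTA has 1 G/C ✓ — passes.

Primer C only.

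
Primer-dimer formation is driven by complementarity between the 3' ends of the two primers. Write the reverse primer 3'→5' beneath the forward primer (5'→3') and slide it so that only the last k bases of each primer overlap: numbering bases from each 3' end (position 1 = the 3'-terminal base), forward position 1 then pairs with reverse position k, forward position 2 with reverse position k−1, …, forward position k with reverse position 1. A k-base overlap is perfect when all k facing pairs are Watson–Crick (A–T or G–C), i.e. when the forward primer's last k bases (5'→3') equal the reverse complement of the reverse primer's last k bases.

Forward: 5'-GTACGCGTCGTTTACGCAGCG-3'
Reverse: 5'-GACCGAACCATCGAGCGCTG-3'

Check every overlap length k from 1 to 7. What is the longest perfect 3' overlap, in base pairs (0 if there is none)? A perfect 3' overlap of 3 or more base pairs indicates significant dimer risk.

Last 7 bases (5'→3') — forward …CGCAGCG, reverse …AGCGCTG.
Reverse complement of the reverse primer's last 7 bases: CAGCGCT; its first k bases are the reverse complement of the reverse primer's last k bases, so a perfect k-base overlap needs the forward primer's last k bases to equal them.
Comparing (forward last k vs required): k=1: G vs C ✗; k=2: CG vs CA ✗; k=3: GCG vs CAG ✗; k=4: AGCG vs CAGC ✗; k=5: CAGCG vs CAGCG ✓; k=6: GCAGCG vs CAGCGC ✗; k=7: CGCAGCG vs CAGCGCT ✗.
Only k = 5 is perfect, so the longest perfect 3' overlap is 5.

Longest perfect overlap: 5 complementary base pairs; significant dimer risk (threshold 3).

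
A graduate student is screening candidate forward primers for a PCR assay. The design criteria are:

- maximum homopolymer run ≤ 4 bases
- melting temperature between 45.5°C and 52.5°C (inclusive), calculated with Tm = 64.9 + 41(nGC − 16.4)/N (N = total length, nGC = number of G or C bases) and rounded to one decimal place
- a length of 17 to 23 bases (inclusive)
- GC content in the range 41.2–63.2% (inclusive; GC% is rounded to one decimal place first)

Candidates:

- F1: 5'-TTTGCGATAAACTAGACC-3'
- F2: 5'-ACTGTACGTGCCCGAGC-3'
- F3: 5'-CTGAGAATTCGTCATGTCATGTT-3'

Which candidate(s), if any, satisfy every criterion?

F1 (18 nt, A=6 T=5 G=3 C=4): longest run = 3 ✓; Tm = 64.9 + 41·(7 − 16.4)/18 = 43.5°C, outside 45.5–52.5°C ✗; length 18 ✓; GC 7/18 = 38.9%, outside 41.2–63.2% ✗ — fails.
F2 (17 nt, A=3 T=3 G=5 C=6): longest run = 3 ✓; Tm = 64.9 + 41·(11 − 16.4)/17 = 51.9°C ✓; length 17 ✓; GC 11/17 = 64.7%, outside 41.2–63.2% ✗ — fails.
F3 (23 nt, A=5 T=9 G=5 C=4): longest run = 2 ✓; Tm = 64.9 + 41·(9 − 16.4)/23 = 51.7°C ✓; length 23 ✓; GC 9/23 = 39.1%, outside 41.2–63.2% ✗ — fails.

None of the candidates satisfy all criteria.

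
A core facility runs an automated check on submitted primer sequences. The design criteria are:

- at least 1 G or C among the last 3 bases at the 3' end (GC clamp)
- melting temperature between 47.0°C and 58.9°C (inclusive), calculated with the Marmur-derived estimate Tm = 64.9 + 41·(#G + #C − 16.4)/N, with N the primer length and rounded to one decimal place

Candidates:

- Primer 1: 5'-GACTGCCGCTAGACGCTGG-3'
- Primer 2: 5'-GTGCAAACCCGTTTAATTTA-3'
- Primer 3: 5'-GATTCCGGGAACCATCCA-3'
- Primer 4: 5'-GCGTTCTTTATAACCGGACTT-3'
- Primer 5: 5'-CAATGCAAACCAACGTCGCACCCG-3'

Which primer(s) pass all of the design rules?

Primer 1, Primer 3 and Primer 4.

Primer 1 (19 nt, A=3 T=3 G=7 C=6): 3' end TGG has 2 G/C ✓; Tm = 64.9 + 41·(13 − 16.4)/19 = 57.6°C ✓ — passes.
Primer 2 (20 nt, A=6 T=7 G=3 C=4): 3' end TTA has 0 G/C, need ≥1 ✗; Tm = 64.9 + 41·(7 − 16.4)/20 = 45.6°C, outside 47.0–58.9°C ✗ — fails.
Primer 3 (18 nt, A=5 T=3 G=4 C=6): 3' end CCA has 2 G/C ✓; Tm = 64.9 + 41·(10 − 16.4)/18 = 50.3°C ✓ — passes.
Primer 4 (21 nt, A=4 T=8 G=4 C=5): 3' end CTT has 1 G/C ✓; Tm = 64.9 + 41·(9 − 16.4)/21 = 50.5°C ✓ — passes.
Primer 5 (24 nt, A=8 T=2 G=4 C=10): 3' end CCG has 3 G/C ✓; Tm = 64.9 + 41·(14 − 16.4)/24 = 60.8°C, outside 47.0–58.9°C ✗ — fails.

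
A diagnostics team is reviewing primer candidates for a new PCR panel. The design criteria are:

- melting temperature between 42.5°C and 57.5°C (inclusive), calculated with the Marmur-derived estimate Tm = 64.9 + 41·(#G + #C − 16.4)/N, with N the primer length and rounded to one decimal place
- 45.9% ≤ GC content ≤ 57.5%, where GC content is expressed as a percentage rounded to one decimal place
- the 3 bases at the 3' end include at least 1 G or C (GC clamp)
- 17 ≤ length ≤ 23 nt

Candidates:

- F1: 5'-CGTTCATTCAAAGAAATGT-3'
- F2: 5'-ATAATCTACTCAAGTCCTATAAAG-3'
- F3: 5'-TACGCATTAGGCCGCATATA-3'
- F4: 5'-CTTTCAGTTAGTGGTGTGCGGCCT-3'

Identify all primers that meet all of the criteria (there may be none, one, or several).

None of the candidates satisfy all criteria.

F1 (19 nt, A=7 T=6 G=3 C=3): Tm = 64.9 + 41·(6 − 16.4)/19 = 42.5°C ✓; GC 6/19 = 31.6%, outside 45.9–57.5% ✗; 3' end TGT has 1 G/C ✓; length 19 ✓ — fails.
F2 (24 nt, A=10 T=7 G=2 C=5): Tm = 64.9 + 41·(7 − 16.4)/24 = 48.8°C ✓; GC 7/24 = 29.2%, outside 45.9–57.5% ✗; 3' end AAG has 1 G/C ✓; length 24, outside 17–23 ✗ — fails.
F3 (20 nt, A=6 T=5 G=4 C=5): Tm = 64.9 + 41·(9 − 16.4)/20 = 49.7°C ✓; GC 9/20 = 45.0%, outside 45.9–57.5% ✗; 3' end ATA has 0 G/C, need ≥1 ✗; length 20 ✓ — fails.
F4 (24 nt, A=2 T=9 G=8 C=5): Tm = 64.9 + 41·(13 − 16.4)/24 = 59.1°C, outside 42.5–57.5°C ✗; GC 13/24 = 54.2% ✓; 3' end CCT has 2 G/C ✓; length 24, outside 17–23 ✗ — fails.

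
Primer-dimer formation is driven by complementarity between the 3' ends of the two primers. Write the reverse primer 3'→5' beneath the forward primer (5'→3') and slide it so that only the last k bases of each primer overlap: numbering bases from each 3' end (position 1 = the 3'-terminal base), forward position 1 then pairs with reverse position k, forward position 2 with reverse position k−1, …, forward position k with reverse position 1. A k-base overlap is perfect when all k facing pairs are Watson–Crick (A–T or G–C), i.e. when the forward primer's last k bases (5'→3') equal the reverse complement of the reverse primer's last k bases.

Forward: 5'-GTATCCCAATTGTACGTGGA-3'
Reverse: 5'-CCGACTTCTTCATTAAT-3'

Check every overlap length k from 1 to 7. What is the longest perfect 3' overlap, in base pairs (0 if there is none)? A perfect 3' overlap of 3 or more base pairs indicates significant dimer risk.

Longest perfect overlap: 1 complementary base pair; below the dimer-risk threshold (threshold 3).

Last 7 bases (5'→3') — forward …ACGTGGA, reverse …CATTAAT.
Reverse complement of the reverse primer's last 7 bases: ATTAATG; its first k bases are the reverse complement of the reverse primer's last k bases, so a perfect k-base overlap needs the forward primer's last k bases to equal them.
Comparing (forward last k vs required): k=1: A vs A ✓; k=2: GA vs AT ✗; k=3: GGA vs ATT ✗; k=4: TGGA vs ATTA ✗; k=5: GTGGA vs ATTAA ✗; k=6: CGTGGA vs ATTAAT ✗; k=7: ACGTGGA vs ATTAATG ✗.
Only k = 1 is perfect, so the longest perfect 3' overlap is 1.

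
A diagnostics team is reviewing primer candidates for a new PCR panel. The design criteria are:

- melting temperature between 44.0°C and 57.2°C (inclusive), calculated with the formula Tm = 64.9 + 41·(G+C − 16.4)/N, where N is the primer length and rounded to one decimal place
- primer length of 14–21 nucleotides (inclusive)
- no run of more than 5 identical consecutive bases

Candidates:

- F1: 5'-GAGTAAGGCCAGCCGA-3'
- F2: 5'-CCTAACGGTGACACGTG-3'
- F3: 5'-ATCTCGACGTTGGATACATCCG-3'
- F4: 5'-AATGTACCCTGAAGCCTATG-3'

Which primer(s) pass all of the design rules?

F1 (16 nt, A=5 T=1 G=6 C=4): Tm = 64.9 + 41·(10 − 16.4)/16 = 48.5°C ✓; length 16 ✓; longest run = 2 ✓ — passes.
F2 (17 nt, A=4 T=3 G=5 C=5): Tm = 64.9 + 41·(10 − 16.4)/17 = 49.5°C ✓; length 17 ✓; longest run = 2 ✓ — passes.
F3 (22 nt, A=5 T=6 G=5 C=6): Tm = 64.9 + 41·(11 − 16.4)/22 = 54.8°C ✓; length 22, outside 14–21 ✗; longest run = 2 ✓ — fails.
F4 (20 nt, A=6 T=5 G=4 C=5): Tm = 64.9 + 41·(9 − 16.4)/20 = 49.7°C ✓; length 20 ✓; longest run = 3 ✓ — passes.

F1, F2 and F4.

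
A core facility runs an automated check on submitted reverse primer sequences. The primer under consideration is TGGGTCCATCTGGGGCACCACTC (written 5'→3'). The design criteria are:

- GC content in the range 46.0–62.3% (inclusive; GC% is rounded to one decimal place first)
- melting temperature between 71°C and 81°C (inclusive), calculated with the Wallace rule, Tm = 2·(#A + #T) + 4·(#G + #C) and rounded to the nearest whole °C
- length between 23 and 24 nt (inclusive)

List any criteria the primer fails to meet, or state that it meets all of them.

Base counts: A=3, T=5, G=7, C=8 (length 23).
GC content: GC 15/23 = 65.2%, outside 46.0–62.3% ✗
Tm: Tm = 2·8 + 4·15 = 76°C ✓
length: length 23 ✓

Fails: GC content.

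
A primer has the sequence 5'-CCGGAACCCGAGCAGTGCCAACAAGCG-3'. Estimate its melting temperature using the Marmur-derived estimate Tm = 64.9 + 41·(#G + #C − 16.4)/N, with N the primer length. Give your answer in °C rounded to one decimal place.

Base counts: A=8, T=1, G=8, C=10; G+C = 18, N = 27.
Tm = 64.9 + 41·(18 − 16.4)/27 = 64.9 + 65.60/27 = 67.3°C.

67.3°C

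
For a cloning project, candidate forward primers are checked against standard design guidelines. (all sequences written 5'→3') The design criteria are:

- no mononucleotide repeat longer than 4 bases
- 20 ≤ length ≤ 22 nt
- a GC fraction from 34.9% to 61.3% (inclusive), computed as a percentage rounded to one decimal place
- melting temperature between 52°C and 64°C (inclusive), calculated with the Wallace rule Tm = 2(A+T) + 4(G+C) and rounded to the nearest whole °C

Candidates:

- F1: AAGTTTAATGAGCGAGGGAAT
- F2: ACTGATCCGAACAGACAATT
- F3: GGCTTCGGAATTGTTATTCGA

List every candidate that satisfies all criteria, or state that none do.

F1 (21 nt, A=8 T=5 G=7 C=1): longest run = 3 ✓; length 21 ✓; GC 8/21 = 38.1% ✓; Tm = 2·13 + 4·8 = 58°C ✓ — passes.
F2 (20 nt, A=8 T=4 G=3 C=5): longest run = 2 ✓; length 20 ✓; GC 8/20 = 40.0% ✓; Tm = 2·12 + 4·8 = 56°C ✓ — passes.
F3 (21 nt, A=4 T=8 G=6 C=3): longest run = 2 ✓; length 21 ✓; GC 9/21 = 42.9% ✓; Tm = 2·12 + 4·9 = 60°C ✓ — passes.

F1, F2 and F3.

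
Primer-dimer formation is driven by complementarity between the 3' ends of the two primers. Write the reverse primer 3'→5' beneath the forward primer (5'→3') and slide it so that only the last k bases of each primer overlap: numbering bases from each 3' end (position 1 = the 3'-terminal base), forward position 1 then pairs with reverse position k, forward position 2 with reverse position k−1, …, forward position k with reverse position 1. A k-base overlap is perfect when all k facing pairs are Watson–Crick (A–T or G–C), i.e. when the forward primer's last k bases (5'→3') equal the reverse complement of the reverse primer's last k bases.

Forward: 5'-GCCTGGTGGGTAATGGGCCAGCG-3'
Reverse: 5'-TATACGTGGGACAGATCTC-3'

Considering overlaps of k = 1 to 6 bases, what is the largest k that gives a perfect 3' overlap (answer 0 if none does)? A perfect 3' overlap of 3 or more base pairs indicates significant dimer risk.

Longest perfect overlap: 1 complementary base pair; below the dimer-risk threshold (threshold 3).

Last 6 bases (5'→3') — forward …CCAGCG, reverse …GATCTC.
Reverse complement of the reverse primer's last 6 bases: GAGATC; its first k bases are the reverse complement of the reverse primer's last k bases, so a perfect k-base overlap needs the forward primer's last k bases to equal them.
Comparing (forward last k vs required): k=1: G vs G ✓; k=2: CG vs GA ✗; k=3: GCG vs GAG ✗; k=4: AGCG vs GAGA ✗; k=5: CAGCG vs GAGAT ✗; k=6: CCAGCG vs GAGATC ✗.
Only k = 1 is perfect, so the longest perfect 3' overlap is 1.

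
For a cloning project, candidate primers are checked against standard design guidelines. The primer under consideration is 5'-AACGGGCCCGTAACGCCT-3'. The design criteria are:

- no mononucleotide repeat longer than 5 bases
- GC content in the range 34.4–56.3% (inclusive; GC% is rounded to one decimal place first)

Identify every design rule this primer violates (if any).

Fails: GC content.

Base counts: A=4, T=2, G=5, C=7 (length 18).
homopolymer run: longest run = 3 ✓
GC content: GC 12/18 = 66.7%, outside 34.4–56.3% ✗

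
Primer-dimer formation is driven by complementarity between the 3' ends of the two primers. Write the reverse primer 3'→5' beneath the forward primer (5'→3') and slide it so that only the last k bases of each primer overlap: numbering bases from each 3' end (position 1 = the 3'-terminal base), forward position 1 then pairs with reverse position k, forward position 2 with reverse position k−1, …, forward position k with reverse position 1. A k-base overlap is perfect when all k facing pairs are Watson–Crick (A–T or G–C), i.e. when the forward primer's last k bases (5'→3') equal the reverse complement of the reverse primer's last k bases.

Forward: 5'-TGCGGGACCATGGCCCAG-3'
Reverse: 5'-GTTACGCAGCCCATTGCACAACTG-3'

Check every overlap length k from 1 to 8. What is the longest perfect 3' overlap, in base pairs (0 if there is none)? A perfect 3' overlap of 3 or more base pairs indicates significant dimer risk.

Last 8 bases (5'→3') — forward …TGGCCCAG, reverse …CACAACTG.
Reverse complement of the reverse primer's last 8 bases: CAGTTGTG; its first k bases are the reverse complement of the reverse primer's last k bases, so a perfect k-base overlap needs the forward primer's last k bases to equal them.
Comparing (forward last k vs required): k=1: G vs C ✗; k=2: AG vs CA ✗; k=3: CAG vs CAG ✓; k=4: CCAG vs CAGT ✗; k=5: CCCAG vs CAGTT ✗; k=6: GCCCAG vs CAGTTG ✗; k=7: GGCCCAG vs CAGTTGT ✗; k=8: TGGCCCAG vs CAGTTGTG ✗.
Only k = 3 is perfect, so the longest perfect 3' overlap is 3.

Longest perfect overlap: 3 complementary base pairs; significant dimer risk (threshold 3).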